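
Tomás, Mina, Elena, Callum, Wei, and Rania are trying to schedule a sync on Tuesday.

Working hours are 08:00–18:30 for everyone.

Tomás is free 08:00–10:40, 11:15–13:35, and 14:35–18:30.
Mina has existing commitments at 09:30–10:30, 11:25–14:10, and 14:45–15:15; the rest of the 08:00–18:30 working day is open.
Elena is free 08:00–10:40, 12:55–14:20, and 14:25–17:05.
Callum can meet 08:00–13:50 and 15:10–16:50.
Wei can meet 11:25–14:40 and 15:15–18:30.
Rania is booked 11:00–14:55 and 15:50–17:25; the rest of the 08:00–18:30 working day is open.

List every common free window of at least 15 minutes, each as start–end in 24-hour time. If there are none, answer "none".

Mina free within 08:00–18:30: 08:00–09:30, 10:30–11:25, 14:10–14:45, 15:15–18:30.
Rania free within 08:00–18:30: 08:00–11:00, 14:55–15:50, 17:25–18:30.
Tomás ∩ Mina: 08:00–09:30, 10:30–10:40, 11:15–11:25, 14:35–14:45, 15:15–18:30.
Tomás ∩ Mina ∩ Elena: 08:00–09:30, 10:30–10:40, 14:35–14:45, 15:15–17:05.
Tomás ∩ Mina ∩ Elena ∩ Callum: 08:00–09:30, 10:30–10:40, 15:15–16:50.
Tomás ∩ Mina ∩ Elena ∩ Callum ∩ Wei: 15:15–16:50.
Tomás ∩ Mina ∩ Elena ∩ Callum ∩ Wei ∩ Rania: 15:15–15:50.
Windows ≥ 15 min: 15:15–15:50.

15:15–15:50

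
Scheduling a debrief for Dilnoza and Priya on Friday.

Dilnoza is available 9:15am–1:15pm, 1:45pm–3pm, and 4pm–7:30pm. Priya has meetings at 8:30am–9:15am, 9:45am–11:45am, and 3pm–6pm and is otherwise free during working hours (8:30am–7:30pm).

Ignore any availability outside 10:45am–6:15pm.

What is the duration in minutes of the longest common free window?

90 minutes

Priya free within 08:30–19:30: 09:15–09:45, 11:45–15:00, 18:00–19:30.
Dilnoza ∩ Priya: 09:15–09:45, 11:45–13:15, 13:45–15:00, 18:00–19:30.
Restricted to 10:45–18:15: 11:45–13:15, 13:45–15:00, 18:00–18:15.
Common window lengths: 90, 75, 15 min; longest is 90.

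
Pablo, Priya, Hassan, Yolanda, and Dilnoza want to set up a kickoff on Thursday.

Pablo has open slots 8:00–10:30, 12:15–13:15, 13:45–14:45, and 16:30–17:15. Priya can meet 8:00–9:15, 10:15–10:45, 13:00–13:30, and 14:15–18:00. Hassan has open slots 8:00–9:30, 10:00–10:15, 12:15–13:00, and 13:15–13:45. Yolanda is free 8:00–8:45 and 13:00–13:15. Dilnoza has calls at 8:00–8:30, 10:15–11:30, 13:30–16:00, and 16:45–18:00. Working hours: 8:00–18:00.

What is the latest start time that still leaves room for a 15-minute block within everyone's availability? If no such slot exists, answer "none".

Dilnoza free within 08:00–18:00: 08:30–10:15, 11:30–13:30, 16:00–16:45.
Pablo ∩ Priya: 08:00–09:15, 10:15–10:30, 13:00–13:15, 14:15–14:45, 16:30–17:15.
Pablo ∩ Priya ∩ Hassan: 08:00–09:15.
Pablo ∩ Priya ∩ Hassan ∩ Yolanda: 08:00–08:45.
Pablo ∩ Priya ∩ Hassan ∩ Yolanda ∩ Dilnoza: 08:30–08:45.
Windows ≥ 15 min: 08:30–08:45.
Latest start in the last window 08:30–08:45 is 08:45 − 15 min = 08:30.

08:30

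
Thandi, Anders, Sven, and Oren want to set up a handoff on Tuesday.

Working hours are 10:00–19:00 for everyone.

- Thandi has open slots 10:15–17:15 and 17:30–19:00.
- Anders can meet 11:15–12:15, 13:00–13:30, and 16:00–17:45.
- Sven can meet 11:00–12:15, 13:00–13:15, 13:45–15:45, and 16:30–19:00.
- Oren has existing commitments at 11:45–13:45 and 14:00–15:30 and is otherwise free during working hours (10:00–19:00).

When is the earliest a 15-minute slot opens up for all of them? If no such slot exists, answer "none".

11:15

Oren free within 10:00–19:00: 10:00–11:45, 13:45–14:00, 15:30–19:00.
Thandi ∩ Anders: 11:15–12:15, 13:00–13:30, 16:00–17:15, 17:30–17:45.
Thandi ∩ Anders ∩ Sven: 11:15–12:15, 13:00–13:15, 16:30–17:15, 17:30–17:45.
Thandi ∩ Anders ∩ Sven ∩ Oren: 11:15–11:45, 16:30–17:15, 17:30–17:45.
Windows ≥ 15 min: 11:15–11:45, 16:30–17:15, 17:30–17:45.
Earliest such window starts at 11:15.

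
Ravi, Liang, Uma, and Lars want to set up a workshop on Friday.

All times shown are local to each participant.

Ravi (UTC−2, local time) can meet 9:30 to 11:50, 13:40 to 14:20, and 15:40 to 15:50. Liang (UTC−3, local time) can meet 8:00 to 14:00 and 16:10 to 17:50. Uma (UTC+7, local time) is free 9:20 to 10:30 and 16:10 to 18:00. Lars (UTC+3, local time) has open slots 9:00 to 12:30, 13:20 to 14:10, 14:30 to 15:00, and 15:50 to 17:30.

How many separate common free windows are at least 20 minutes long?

0

Ravi → UTC: 11:30–13:50, 15:40–16:20, 17:40–17:50.
Liang → UTC: 11:00–17:00, 19:10–20:50.
Uma → UTC: 02:20–03:30, 09:10–11:00.
Lars → UTC: 06:00–09:30, 10:20–11:10, 11:30–12:00, 12:50–14:30.
Ravi ∩ Liang: 11:30–13:50, 15:40–16:20.
Ravi ∩ Liang ∩ Uma: (none).
Ravi ∩ Liang ∩ Uma ∩ Lars: (none).
Windows ≥ 20 min: (none).
That's 0 windows.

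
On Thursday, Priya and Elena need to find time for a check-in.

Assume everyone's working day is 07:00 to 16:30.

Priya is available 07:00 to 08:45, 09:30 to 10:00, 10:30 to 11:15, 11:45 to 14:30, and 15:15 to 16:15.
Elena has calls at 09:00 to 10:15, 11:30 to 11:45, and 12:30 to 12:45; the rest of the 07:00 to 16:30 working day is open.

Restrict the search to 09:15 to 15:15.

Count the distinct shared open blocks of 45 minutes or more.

3

Elena free within 07:00–16:30: 07:00–09:00, 10:15–11:30, 11:45–12:30, 12:45–16:30.
Priya ∩ Elena: 07:00–08:45, 10:30–11:15, 11:45–12:30, 12:45–14:30, 15:15–16:15.
Restricted to 09:15–15:15: 10:30–11:15, 11:45–12:30, 12:45–14:30.
Windows ≥ 45 min: 10:30–11:15, 11:45–12:30, 12:45–14:30.
That's 3 windows.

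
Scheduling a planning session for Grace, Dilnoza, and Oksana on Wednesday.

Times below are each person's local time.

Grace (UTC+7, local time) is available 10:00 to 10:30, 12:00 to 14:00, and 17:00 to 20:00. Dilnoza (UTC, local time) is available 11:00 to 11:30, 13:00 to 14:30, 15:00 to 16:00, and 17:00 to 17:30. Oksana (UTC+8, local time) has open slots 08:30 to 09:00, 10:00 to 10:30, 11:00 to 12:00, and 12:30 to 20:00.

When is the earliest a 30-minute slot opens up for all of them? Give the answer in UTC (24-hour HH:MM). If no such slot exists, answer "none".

11:00

Grace → UTC: 03:00–03:30, 05:00–07:00, 10:00–13:00.
Dilnoza → UTC: 11:00–11:30, 13:00–14:30, 15:00–16:00, 17:00–17:30.
Oksana → UTC: 00:30–01:00, 02:00–02:30, 03:00–04:00, 04:30–12:00.
Grace ∩ Dilnoza: 11:00–11:30.
Grace ∩ Dilnoza ∩ Oksana: 11:00–11:30.
Windows ≥ 30 min: 11:00–11:30.
Earliest such window starts at 11:00.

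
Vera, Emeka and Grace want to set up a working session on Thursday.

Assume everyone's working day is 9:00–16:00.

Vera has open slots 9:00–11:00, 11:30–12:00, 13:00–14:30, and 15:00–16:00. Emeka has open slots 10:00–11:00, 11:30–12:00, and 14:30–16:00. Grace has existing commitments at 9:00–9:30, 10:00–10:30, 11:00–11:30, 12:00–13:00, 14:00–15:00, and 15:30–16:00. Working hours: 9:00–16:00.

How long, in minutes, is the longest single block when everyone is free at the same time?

Grace free within 09:00–16:00: 09:30–10:00, 10:30–11:00, 11:30–12:00, 13:00–14:00, 15:00–15:30.
Vera ∩ Emeka: 10:00–11:00, 11:30–12:00, 15:00–16:00.
Vera ∩ Emeka ∩ Grace: 10:30–11:00, 11:30–12:00, 15:00–15:30.
Common window lengths: 30, 30, 30 min; longest is 30.

30 minutes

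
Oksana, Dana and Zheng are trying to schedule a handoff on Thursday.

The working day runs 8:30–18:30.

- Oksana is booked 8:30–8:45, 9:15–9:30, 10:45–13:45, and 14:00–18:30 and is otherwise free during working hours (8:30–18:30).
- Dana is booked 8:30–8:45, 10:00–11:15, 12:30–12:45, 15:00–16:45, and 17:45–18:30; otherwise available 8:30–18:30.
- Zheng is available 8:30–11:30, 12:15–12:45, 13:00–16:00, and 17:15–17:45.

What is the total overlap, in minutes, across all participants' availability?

75 minutes

Oksana free within 08:30–18:30: 08:45–09:15, 09:30–10:45, 13:45–14:00.
Dana free within 08:30–18:30: 08:45–10:00, 11:15–12:30, 12:45–15:00, 16:45–17:45.
Oksana ∩ Dana: 08:45–09:15, 09:30–10:00, 13:45–14:00.
Oksana ∩ Dana ∩ Zheng: 08:45–09:15, 09:30–10:00, 13:45–14:00.
Total common minutes: 30 + 30 + 15 = 75.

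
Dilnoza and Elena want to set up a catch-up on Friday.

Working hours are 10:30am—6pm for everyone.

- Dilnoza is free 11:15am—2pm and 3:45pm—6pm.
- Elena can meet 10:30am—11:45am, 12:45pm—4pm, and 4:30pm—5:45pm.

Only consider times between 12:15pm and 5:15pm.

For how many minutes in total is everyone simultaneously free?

135 minutes

Dilnoza ∩ Elena: 11:15–11:45, 12:45–14:00, 15:45–16:00, 16:30–17:45.
Restricted to 12:15–17:15: 12:45–14:00, 15:45–16:00, 16:30–17:15.
Total common minutes: 75 + 15 + 45 = 135.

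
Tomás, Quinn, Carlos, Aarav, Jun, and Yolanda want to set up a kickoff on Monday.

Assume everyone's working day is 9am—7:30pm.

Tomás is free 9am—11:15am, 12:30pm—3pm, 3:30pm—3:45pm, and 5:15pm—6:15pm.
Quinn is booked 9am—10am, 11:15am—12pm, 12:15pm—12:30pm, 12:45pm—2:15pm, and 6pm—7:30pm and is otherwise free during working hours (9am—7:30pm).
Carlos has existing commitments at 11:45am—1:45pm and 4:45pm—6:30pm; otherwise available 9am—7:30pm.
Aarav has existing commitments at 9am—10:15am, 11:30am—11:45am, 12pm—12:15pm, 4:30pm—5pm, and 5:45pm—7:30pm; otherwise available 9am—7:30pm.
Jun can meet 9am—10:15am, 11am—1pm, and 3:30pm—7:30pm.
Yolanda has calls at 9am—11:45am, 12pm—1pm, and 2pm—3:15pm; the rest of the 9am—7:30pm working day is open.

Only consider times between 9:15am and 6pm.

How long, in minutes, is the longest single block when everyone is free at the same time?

15 minutes

Quinn free within 09:00–19:30: 10:00–11:15, 12:00–12:15, 12:30–12:45, 14:15–18:00.
Carlos free within 09:00–19:30: 09:00–11:45, 13:45–16:45, 18:30–19:30.
Aarav free within 09:00–19:30: 10:15–11:30, 11:45–12:00, 12:15–16:30, 17:00–17:45.
Yolanda free within 09:00–19:30: 11:45–12:00, 13:00–14:00, 15:15–19:30.
Tomás ∩ Quinn: 10:00–11:15, 12:30–12:45, 14:15–15:00, 15:30–15:45, 17:15–18:00.
Tomás ∩ Quinn ∩ Carlos: 10:00–11:15, 14:15–15:00, 15:30–15:45.
Tomás ∩ Quinn ∩ Carlos ∩ Aarav: 10:15–11:15, 14:15–15:00, 15:30–15:45.
Tomás ∩ Quinn ∩ Carlos ∩ Aarav ∩ Jun: 11:00–11:15, 15:30–15:45.
Tomás ∩ Quinn ∩ Carlos ∩ Aarav ∩ Jun ∩ Yolanda: 15:30–15:45.
Restricted to 09:15–18:00: 15:30–15:45.
Single common window of 15 minutes.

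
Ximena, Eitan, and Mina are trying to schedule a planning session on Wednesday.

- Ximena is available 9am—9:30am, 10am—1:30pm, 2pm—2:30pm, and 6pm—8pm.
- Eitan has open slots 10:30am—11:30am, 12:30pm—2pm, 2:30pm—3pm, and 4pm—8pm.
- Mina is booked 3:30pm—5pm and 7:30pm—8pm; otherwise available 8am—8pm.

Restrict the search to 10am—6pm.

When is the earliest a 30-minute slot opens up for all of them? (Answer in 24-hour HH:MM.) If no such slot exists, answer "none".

Mina free within 08:00–20:00: 08:00–15:30, 17:00–19:30.
Ximena ∩ Eitan: 10:30–11:30, 12:30–13:30, 18:00–20:00.
Ximena ∩ Eitan ∩ Mina: 10:30–11:30, 12:30–13:30, 18:00–19:30.
Restricted to 10:00–18:00: 10:30–11:30, 12:30–13:30.
Windows ≥ 30 min: 10:30–11:30, 12:30–13:30.
Earliest such window starts at 10:30.

10:30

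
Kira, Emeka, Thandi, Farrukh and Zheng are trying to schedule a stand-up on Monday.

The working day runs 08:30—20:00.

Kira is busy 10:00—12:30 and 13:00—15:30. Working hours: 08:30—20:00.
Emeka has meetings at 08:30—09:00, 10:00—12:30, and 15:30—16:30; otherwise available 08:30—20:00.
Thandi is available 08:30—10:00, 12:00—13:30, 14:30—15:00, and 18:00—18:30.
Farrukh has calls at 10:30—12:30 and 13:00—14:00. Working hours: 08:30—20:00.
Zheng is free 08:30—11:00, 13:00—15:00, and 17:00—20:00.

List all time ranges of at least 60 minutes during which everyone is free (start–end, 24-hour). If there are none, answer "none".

09:00–10:00

Kira free within 08:30–20:00: 08:30–10:00, 12:30–13:00, 15:30–20:00.
Emeka free within 08:30–20:00: 09:00–10:00, 12:30–15:30, 16:30–20:00.
Farrukh free within 08:30–20:00: 08:30–10:30, 12:30–13:00, 14:00–20:00.
Kira ∩ Emeka: 09:00–10:00, 12:30–13:00, 16:30–20:00.
Kira ∩ Emeka ∩ Thandi: 09:00–10:00, 12:30–13:00, 18:00–18:30.
Kira ∩ Emeka ∩ Thandi ∩ Farrukh: 09:00–10:00, 12:30–13:00, 18:00–18:30.
Kira ∩ Emeka ∩ Thandi ∩ Farrukh ∩ Zheng: 09:00–10:00, 18:00–18:30.
Windows ≥ 60 min: 09:00–10:00.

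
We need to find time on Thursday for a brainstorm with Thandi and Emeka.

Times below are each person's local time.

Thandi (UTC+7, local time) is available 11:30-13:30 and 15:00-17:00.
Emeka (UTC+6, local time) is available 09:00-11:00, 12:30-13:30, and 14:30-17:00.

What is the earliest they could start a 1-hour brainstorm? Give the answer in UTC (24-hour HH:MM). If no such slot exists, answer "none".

08:30

Thandi → UTC: 04:30–06:30, 08:00–10:00.
Emeka → UTC: 03:00–05:00, 06:30–07:30, 08:30–11:00.
Thandi ∩ Emeka: 04:30–05:00, 08:30–10:00.
Windows ≥ 60 min: 08:30–10:00.
Earliest such window starts at 08:30.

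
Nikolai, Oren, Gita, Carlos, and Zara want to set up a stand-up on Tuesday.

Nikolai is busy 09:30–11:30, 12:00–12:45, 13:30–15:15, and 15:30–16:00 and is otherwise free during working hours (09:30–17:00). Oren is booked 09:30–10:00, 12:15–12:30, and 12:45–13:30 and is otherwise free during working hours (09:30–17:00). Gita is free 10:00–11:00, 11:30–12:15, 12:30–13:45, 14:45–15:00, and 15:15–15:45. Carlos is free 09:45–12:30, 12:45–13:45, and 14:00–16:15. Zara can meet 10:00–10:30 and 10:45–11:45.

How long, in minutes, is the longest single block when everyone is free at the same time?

15 minutes

Nikolai free within 09:30–17:00: 11:30–12:00, 12:45–13:30, 15:15–15:30, 16:00–17:00.
Oren free within 09:30–17:00: 10:00–12:15, 12:30–12:45, 13:30–17:00.
Nikolai ∩ Oren: 11:30–12:00, 15:15–15:30, 16:00–17:00.
Nikolai ∩ Oren ∩ Gita: 11:30–12:00, 15:15–15:30.
Nikolai ∩ Oren ∩ Gita ∩ Carlos: 11:30–12:00, 15:15–15:30.
Nikolai ∩ Oren ∩ Gita ∩ Carlos ∩ Zara: 11:30–11:45.
Single common window of 15 minutes.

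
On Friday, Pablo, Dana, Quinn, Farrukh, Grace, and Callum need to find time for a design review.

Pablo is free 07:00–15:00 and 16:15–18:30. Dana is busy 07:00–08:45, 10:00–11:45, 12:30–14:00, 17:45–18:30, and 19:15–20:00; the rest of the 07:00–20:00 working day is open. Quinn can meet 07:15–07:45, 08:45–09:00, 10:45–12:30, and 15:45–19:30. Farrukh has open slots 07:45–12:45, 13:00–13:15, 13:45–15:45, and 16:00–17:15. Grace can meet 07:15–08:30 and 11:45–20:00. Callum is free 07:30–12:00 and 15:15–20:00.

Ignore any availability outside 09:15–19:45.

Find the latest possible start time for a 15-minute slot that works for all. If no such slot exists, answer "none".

Dana free within 07:00–20:00: 08:45–10:00, 11:45–12:30, 14:00–17:45, 18:30–19:15.
Pablo ∩ Dana: 08:45–10:00, 11:45–12:30, 14:00–15:00, 16:15–17:45.
Pablo ∩ Dana ∩ Quinn: 08:45–09:00, 11:45–12:30, 16:15–17:45.
Pablo ∩ Dana ∩ Quinn ∩ Farrukh: 08:45–09:00, 11:45–12:30, 16:15–17:15.
Pablo ∩ Dana ∩ Quinn ∩ Farrukh ∩ Grace: 11:45–12:30, 16:15–17:15.
Pablo ∩ Dana ∩ Quinn ∩ Farrukh ∩ Grace ∩ Callum: 11:45–12:00, 16:15–17:15.
Restricted to 09:15–19:45: 11:45–12:00, 16:15–17:15.
Windows ≥ 15 min: 11:45–12:00, 16:15–17:15.
Latest start in the last window 16:15–17:15 is 17:15 − 15 min = 17:00.

17:00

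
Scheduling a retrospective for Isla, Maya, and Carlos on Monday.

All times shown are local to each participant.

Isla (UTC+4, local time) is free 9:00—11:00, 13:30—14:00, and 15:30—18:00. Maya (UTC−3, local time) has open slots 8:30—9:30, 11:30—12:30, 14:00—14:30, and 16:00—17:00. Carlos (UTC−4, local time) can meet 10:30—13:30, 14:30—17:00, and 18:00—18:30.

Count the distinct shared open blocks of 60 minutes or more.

0

Isla → UTC: 05:00–07:00, 09:30–10:00, 11:30–14:00.
Maya → UTC: 11:30–12:30, 14:30–15:30, 17:00–17:30, 19:00–20:00.
Carlos → UTC: 14:30–17:30, 18:30–21:00, 22:00–22:30.
Isla ∩ Maya: 11:30–12:30.
Isla ∩ Maya ∩ Carlos: (none).
Windows ≥ 60 min: (none).
That's 0 windows.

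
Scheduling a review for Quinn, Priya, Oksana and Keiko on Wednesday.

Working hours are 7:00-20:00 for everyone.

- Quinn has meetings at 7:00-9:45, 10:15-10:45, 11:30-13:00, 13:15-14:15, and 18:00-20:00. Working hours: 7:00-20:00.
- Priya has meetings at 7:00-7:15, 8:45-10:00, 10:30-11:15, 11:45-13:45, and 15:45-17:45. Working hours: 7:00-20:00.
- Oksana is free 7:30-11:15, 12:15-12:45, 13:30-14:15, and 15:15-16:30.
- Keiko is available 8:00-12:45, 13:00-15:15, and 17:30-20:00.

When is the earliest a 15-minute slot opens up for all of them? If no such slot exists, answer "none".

10:00

Quinn free within 07:00–20:00: 09:45–10:15, 10:45–11:30, 13:00–13:15, 14:15–18:00.
Priya free within 07:00–20:00: 07:15–08:45, 10:00–10:30, 11:15–11:45, 13:45–15:45, 17:45–20:00.
Quinn ∩ Priya: 10:00–10:15, 11:15–11:30, 14:15–15:45, 17:45–18:00.
Quinn ∩ Priya ∩ Oksana: 10:00–10:15, 15:15–15:45.
Quinn ∩ Priya ∩ Oksana ∩ Keiko: 10:00–10:15.
Windows ≥ 15 min: 10:00–10:15.
Earliest such window starts at 10:00.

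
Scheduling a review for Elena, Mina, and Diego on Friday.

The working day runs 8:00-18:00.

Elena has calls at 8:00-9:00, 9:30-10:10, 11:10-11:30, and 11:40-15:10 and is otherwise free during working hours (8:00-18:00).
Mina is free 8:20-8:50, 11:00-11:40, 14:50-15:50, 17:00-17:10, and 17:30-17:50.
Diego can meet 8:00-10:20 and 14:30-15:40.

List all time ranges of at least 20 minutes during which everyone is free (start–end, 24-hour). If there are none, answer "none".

15:10–15:40

Elena free within 08:00–18:00: 09:00–09:30, 10:10–11:10, 11:30–11:40, 15:10–18:00.
Elena ∩ Mina: 11:00–11:10, 11:30–11:40, 15:10–15:50, 17:00–17:10, 17:30–17:50.
Elena ∩ Mina ∩ Diego: 15:10–15:40.
Windows ≥ 20 min: 15:10–15:40.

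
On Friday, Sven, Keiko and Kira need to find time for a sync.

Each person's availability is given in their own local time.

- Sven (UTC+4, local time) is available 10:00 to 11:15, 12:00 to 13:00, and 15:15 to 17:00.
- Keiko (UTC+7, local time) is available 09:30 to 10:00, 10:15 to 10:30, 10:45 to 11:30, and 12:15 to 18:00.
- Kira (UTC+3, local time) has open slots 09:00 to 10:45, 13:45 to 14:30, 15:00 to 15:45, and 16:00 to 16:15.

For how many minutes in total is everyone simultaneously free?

75 minutes

Sven → UTC: 06:00–07:15, 08:00–09:00, 11:15–13:00.
Keiko → UTC: 02:30–03:00, 03:15–03:30, 03:45–04:30, 05:15–11:00.
Kira → UTC: 06:00–07:45, 10:45–11:30, 12:00–12:45, 13:00–13:15.
Sven ∩ Keiko: 06:00–07:15, 08:00–09:00.
Sven ∩ Keiko ∩ Kira: 06:00–07:15.
Total common minutes: 75.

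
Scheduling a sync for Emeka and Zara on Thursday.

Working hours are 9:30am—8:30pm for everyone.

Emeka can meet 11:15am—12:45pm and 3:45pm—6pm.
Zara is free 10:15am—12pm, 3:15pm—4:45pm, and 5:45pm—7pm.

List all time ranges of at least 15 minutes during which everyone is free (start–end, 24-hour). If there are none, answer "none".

11:15–12:00, 15:45–16:45, 17:45–18:00

Emeka ∩ Zara: 11:15–12:00, 15:45–16:45, 17:45–18:00.
Windows ≥ 15 min: 11:15–12:00, 15:45–16:45, 17:45–18:00.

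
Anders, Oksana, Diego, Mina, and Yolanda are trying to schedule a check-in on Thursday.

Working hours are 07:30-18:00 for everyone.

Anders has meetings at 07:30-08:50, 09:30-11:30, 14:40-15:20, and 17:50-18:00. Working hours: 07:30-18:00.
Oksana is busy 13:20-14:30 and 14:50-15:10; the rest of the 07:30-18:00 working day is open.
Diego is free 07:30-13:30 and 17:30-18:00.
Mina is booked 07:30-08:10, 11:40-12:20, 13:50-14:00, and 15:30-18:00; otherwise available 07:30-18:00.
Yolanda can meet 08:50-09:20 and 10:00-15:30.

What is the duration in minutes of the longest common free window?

60 minutes

Anders free within 07:30–18:00: 08:50–09:30, 11:30–14:40, 15:20–17:50.
Oksana free within 07:30–18:00: 07:30–13:20, 14:30–14:50, 15:10–18:00.
Mina free within 07:30–18:00: 08:10–11:40, 12:20–13:50, 14:00–15:30.
Anders ∩ Oksana: 08:50–09:30, 11:30–13:20, 14:30–14:40, 15:20–17:50.
Anders ∩ Oksana ∩ Diego: 08:50–09:30, 11:30–13:20, 17:30–17:50.
Anders ∩ Oksana ∩ Diego ∩ Mina: 08:50–09:30, 11:30–11:40, 12:20–13:20.
Anders ∩ Oksana ∩ Diego ∩ Mina ∩ Yolanda: 08:50–09:20, 11:30–11:40, 12:20–13:20.
Common window lengths: 30, 10, 60 min; longest is 60.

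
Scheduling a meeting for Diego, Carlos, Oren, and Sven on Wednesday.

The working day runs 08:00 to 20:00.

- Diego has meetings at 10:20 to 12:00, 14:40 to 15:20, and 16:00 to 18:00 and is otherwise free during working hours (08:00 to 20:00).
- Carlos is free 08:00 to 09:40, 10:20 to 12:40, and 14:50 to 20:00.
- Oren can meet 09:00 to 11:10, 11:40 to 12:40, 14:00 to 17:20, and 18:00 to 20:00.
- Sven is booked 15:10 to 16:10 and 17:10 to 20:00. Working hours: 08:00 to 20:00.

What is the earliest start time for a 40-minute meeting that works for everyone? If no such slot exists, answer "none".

Diego free within 08:00–20:00: 08:00–10:20, 12:00–14:40, 15:20–16:00, 18:00–20:00.
Sven free within 08:00–20:00: 08:00–15:10, 16:10–17:10.
Diego ∩ Carlos: 08:00–09:40, 12:00–12:40, 15:20–16:00, 18:00–20:00.
Diego ∩ Carlos ∩ Oren: 09:00–09:40, 12:00–12:40, 15:20–16:00, 18:00–20:00.
Diego ∩ Carlos ∩ Oren ∩ Sven: 09:00–09:40, 12:00–12:40.
Windows ≥ 40 min: 09:00–09:40, 12:00–12:40.
Earliest such window starts at 09:00.

09:00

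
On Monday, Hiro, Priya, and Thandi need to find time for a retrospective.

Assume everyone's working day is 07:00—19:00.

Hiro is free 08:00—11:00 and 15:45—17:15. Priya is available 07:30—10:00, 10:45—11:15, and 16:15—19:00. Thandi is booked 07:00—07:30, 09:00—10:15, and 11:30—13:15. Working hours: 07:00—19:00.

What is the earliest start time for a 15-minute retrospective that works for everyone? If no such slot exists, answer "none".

Thandi free within 07:00–19:00: 07:30–09:00, 10:15–11:30, 13:15–19:00.
Hiro ∩ Priya: 08:00–10:00, 10:45–11:00, 16:15–17:15.
Hiro ∩ Priya ∩ Thandi: 08:00–09:00, 10:45–11:00, 16:15–17:15.
Windows ≥ 15 min: 08:00–09:00, 10:45–11:00, 16:15–17:15.
Earliest such window starts at 08:00.

08:00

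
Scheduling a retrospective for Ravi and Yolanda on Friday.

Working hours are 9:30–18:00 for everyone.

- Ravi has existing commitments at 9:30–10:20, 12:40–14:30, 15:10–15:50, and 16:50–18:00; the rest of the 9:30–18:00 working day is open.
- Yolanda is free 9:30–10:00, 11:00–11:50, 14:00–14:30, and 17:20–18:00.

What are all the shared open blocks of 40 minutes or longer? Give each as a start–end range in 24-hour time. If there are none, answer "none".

Ravi free within 09:30–18:00: 10:20–12:40, 14:30–15:10, 15:50–16:50.
Ravi ∩ Yolanda: 11:00–11:50.
Windows ≥ 40 min: 11:00–11:50.

11:00–11:50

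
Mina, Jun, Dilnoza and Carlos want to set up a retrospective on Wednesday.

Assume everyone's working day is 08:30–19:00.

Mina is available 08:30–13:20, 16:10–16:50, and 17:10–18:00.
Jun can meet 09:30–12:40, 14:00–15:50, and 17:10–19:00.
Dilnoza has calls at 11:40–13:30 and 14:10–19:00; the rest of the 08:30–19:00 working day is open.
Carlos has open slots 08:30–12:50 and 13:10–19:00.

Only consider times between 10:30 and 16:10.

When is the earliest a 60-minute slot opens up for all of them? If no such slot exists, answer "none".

10:30

Dilnoza free within 08:30–19:00: 08:30–11:40, 13:30–14:10.
Mina ∩ Jun: 09:30–12:40, 17:10–18:00.
Mina ∩ Jun ∩ Dilnoza: 09:30–11:40.
Mina ∩ Jun ∩ Dilnoza ∩ Carlos: 09:30–11:40.
Restricted to 10:30–16:10: 10:30–11:40.
Windows ≥ 60 min: 10:30–11:40.
Earliest such window starts at 10:30.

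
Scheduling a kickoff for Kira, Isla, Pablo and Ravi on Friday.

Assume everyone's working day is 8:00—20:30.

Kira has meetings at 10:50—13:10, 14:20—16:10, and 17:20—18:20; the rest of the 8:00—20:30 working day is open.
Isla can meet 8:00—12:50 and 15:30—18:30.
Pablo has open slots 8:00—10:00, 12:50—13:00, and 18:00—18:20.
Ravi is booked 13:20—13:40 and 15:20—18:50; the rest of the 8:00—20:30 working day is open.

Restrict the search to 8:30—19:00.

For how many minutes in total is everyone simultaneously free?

Kira free within 08:00–20:30: 08:00–10:50, 13:10–14:20, 16:10–17:20, 18:20–20:30.
Ravi free within 08:00–20:30: 08:00–13:20, 13:40–15:20, 18:50–20:30.
Kira ∩ Isla: 08:00–10:50, 16:10–17:20, 18:20–18:30.
Kira ∩ Isla ∩ Pablo: 08:00–10:00.
Kira ∩ Isla ∩ Pablo ∩ Ravi: 08:00–10:00.
Restricted to 08:30–19:00: 08:30–10:00.
Total common minutes: 90.

90 minutes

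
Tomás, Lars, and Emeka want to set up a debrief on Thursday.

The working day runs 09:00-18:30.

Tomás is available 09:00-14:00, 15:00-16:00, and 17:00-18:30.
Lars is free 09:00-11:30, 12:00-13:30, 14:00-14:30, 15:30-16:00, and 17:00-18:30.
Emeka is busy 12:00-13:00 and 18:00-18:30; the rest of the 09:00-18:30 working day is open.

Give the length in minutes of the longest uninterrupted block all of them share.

Emeka free within 09:00–18:30: 09:00–12:00, 13:00–18:00.
Tomás ∩ Lars: 09:00–11:30, 12:00–13:30, 15:30–16:00, 17:00–18:30.
Tomás ∩ Lars ∩ Emeka: 09:00–11:30, 13:00–13:30, 15:30–16:00, 17:00–18:00.
Common window lengths: 150, 30, 30, 60 min; longest is 150.

150 minutes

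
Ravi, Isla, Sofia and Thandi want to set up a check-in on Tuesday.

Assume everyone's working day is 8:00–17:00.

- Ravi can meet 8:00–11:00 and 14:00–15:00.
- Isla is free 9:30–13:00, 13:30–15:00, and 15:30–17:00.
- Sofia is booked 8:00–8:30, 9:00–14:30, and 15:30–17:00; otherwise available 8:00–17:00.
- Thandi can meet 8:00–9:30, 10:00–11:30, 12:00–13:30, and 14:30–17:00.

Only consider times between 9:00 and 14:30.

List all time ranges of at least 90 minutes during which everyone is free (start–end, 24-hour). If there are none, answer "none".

none

Sofia free within 08:00–17:00: 08:30–09:00, 14:30–15:30.
Ravi ∩ Isla: 09:30–11:00, 14:00–15:00.
Ravi ∩ Isla ∩ Sofia: 14:30–15:00.
Ravi ∩ Isla ∩ Sofia ∩ Thandi: 14:30–15:00.
Restricted to 09:00–14:30: (none).
Windows ≥ 90 min: (none).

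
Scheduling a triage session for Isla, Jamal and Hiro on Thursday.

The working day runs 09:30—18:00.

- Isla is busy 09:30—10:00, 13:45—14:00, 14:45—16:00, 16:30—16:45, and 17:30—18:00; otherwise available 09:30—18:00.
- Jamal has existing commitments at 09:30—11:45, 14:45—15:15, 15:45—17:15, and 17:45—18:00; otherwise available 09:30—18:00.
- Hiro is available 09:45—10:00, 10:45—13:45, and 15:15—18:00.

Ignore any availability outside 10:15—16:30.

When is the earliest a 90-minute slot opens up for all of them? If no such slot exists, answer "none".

Isla free within 09:30–18:00: 10:00–13:45, 14:00–14:45, 16:00–16:30, 16:45–17:30.
Jamal free within 09:30–18:00: 11:45–14:45, 15:15–15:45, 17:15–17:45.
Isla ∩ Jamal: 11:45–13:45, 14:00–14:45, 17:15–17:30.
Isla ∩ Jamal ∩ Hiro: 11:45–13:45, 17:15–17:30.
Restricted to 10:15–16:30: 11:45–13:45.
Windows ≥ 90 min: 11:45–13:45.
Earliest such window starts at 11:45.

11:45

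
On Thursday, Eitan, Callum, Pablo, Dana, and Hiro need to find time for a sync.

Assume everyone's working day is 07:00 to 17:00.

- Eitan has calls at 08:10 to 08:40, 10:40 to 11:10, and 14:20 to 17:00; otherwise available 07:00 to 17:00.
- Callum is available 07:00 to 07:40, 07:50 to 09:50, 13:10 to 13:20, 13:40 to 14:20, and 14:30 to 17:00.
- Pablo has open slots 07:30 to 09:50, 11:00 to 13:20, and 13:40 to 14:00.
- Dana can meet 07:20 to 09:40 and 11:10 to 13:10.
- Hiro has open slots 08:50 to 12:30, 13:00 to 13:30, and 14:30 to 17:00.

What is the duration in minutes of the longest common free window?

Eitan free within 07:00–17:00: 07:00–08:10, 08:40–10:40, 11:10–14:20.
Eitan ∩ Callum: 07:00–07:40, 07:50–08:10, 08:40–09:50, 13:10–13:20, 13:40–14:20.
Eitan ∩ Callum ∩ Pablo: 07:30–07:40, 07:50–08:10, 08:40–09:50, 13:10–13:20, 13:40–14:00.
Eitan ∩ Callum ∩ Pablo ∩ Dana: 07:30–07:40, 07:50–08:10, 08:40–09:40.
Eitan ∩ Callum ∩ Pablo ∩ Dana ∩ Hiro: 08:50–09:40.
Single common window of 50 minutes.

50 minutes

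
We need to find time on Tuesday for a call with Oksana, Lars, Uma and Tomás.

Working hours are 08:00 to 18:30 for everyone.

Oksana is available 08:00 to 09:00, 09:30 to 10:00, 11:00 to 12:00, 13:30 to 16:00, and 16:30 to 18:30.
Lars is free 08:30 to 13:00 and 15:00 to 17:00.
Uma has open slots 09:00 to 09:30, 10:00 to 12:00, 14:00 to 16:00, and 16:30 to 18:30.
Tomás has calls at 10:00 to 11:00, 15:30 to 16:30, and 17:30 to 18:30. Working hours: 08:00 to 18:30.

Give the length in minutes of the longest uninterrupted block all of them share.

Tomás free within 08:00–18:30: 08:00–10:00, 11:00–15:30, 16:30–17:30.
Oksana ∩ Lars: 08:30–09:00, 09:30–10:00, 11:00–12:00, 15:00–16:00, 16:30–17:00.
Oksana ∩ Lars ∩ Uma: 11:00–12:00, 15:00–16:00, 16:30–17:00.
Oksana ∩ Lars ∩ Uma ∩ Tomás: 11:00–12:00, 15:00–15:30, 16:30–17:00.
Common window lengths: 60, 30, 30 min; longest is 60.

60 minutes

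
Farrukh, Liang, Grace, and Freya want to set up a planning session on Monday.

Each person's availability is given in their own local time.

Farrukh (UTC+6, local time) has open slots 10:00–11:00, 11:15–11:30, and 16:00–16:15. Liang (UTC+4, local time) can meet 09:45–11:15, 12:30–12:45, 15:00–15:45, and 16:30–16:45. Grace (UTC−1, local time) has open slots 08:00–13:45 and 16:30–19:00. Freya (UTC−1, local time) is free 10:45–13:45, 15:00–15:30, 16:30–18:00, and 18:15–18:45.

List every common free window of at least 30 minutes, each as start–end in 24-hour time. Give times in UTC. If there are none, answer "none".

Farrukh → UTC: 04:00–05:00, 05:15–05:30, 10:00–10:15.
Liang → UTC: 05:45–07:15, 08:30–08:45, 11:00–11:45, 12:30–12:45.
Grace → UTC: 09:00–14:45, 17:30–20:00.
Freya → UTC: 11:45–14:45, 16:00–16:30, 17:30–19:00, 19:15–19:45.
Farrukh ∩ Liang: (none).
Farrukh ∩ Liang ∩ Grace: (none).
Farrukh ∩ Liang ∩ Grace ∩ Freya: (none).
Windows ≥ 30 min: (none).

none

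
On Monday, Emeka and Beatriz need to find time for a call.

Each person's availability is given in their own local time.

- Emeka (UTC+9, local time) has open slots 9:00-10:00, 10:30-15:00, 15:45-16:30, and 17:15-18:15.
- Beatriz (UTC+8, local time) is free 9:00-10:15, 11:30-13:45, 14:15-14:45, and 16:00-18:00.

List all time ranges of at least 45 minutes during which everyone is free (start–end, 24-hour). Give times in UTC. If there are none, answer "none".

Emeka → UTC: 00:00–01:00, 01:30–06:00, 06:45–07:30, 08:15–09:15.
Beatriz → UTC: 01:00–02:15, 03:30–05:45, 06:15–06:45, 08:00–10:00.
Emeka ∩ Beatriz: 01:30–02:15, 03:30–05:45, 08:15–09:15.
Windows ≥ 45 min: 01:30–02:15, 03:30–05:45, 08:15–09:15.

01:30–02:15, 03:30–05:45, 08:15–09:15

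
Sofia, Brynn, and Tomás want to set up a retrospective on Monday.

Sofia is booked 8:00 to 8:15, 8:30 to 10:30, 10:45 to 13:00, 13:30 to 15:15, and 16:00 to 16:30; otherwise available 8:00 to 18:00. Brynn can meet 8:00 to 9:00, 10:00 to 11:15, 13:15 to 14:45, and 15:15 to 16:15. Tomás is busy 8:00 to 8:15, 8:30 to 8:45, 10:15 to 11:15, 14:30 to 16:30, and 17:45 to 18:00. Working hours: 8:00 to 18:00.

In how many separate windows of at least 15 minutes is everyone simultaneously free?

Sofia free within 08:00–18:00: 08:15–08:30, 10:30–10:45, 13:00–13:30, 15:15–16:00, 16:30–18:00.
Tomás free within 08:00–18:00: 08:15–08:30, 08:45–10:15, 11:15–14:30, 16:30–17:45.
Sofia ∩ Brynn: 08:15–08:30, 10:30–10:45, 13:15–13:30, 15:15–16:00.
Sofia ∩ Brynn ∩ Tomás: 08:15–08:30, 13:15–13:30.
Windows ≥ 15 min: 08:15–08:30, 13:15–13:30.
That's 2 windows.

2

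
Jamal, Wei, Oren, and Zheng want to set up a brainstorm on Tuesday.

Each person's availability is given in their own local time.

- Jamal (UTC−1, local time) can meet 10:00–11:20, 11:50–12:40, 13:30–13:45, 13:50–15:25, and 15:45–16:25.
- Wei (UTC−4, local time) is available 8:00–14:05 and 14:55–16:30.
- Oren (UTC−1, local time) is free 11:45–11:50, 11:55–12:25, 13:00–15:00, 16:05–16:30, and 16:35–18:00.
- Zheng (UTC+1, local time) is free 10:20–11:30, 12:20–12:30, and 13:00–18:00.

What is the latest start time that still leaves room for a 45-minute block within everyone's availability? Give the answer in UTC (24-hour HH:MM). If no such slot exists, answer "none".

Jamal → UTC: 11:00–12:20, 12:50–13:40, 14:30–14:45, 14:50–16:25, 16:45–17:25.
Wei → UTC: 12:00–18:05, 18:55–20:30.
Oren → UTC: 12:45–12:50, 12:55–13:25, 14:00–16:00, 17:05–17:30, 17:35–19:00.
Zheng → UTC: 09:20–10:30, 11:20–11:30, 12:00–17:00.
Jamal ∩ Wei: 12:00–12:20, 12:50–13:40, 14:30–14:45, 14:50–16:25, 16:45–17:25.
Jamal ∩ Wei ∩ Oren: 12:55–13:25, 14:30–14:45, 14:50–16:00, 17:05–17:25.
Jamal ∩ Wei ∩ Oren ∩ Zheng: 12:55–13:25, 14:30–14:45, 14:50–16:00.
Windows ≥ 45 min: 14:50–16:00.
Latest start in the last window 14:50–16:00 is 16:00 − 45 min = 15:15.

15:15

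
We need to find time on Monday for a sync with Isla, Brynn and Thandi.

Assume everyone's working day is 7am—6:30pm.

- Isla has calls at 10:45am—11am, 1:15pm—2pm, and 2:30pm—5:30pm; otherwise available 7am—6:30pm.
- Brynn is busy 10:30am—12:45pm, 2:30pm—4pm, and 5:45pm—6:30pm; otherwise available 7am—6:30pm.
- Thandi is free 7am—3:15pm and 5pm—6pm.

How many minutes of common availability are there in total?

Isla free within 07:00–18:30: 07:00–10:45, 11:00–13:15, 14:00–14:30, 17:30–18:30.
Brynn free within 07:00–18:30: 07:00–10:30, 12:45–14:30, 16:00–17:45.
Isla ∩ Brynn: 07:00–10:30, 12:45–13:15, 14:00–14:30, 17:30–17:45.
Isla ∩ Brynn ∩ Thandi: 07:00–10:30, 12:45–13:15, 14:00–14:30, 17:30–17:45.
Total common minutes: 210 + 30 + 30 + 15 = 285.

285 minutes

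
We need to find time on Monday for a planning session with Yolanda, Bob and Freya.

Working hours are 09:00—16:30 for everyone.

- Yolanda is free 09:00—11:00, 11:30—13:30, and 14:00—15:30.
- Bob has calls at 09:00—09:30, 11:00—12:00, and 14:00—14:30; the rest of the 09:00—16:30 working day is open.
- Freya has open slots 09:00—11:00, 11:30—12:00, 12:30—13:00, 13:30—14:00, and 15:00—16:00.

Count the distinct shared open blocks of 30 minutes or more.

3

Bob free within 09:00–16:30: 09:30–11:00, 12:00–14:00, 14:30–16:30.
Yolanda ∩ Bob: 09:30–11:00, 12:00–13:30, 14:30–15:30.
Yolanda ∩ Bob ∩ Freya: 09:30–11:00, 12:30–13:00, 15:00–15:30.
Windows ≥ 30 min: 09:30–11:00, 12:30–13:00, 15:00–15:30.
That's 3 windows.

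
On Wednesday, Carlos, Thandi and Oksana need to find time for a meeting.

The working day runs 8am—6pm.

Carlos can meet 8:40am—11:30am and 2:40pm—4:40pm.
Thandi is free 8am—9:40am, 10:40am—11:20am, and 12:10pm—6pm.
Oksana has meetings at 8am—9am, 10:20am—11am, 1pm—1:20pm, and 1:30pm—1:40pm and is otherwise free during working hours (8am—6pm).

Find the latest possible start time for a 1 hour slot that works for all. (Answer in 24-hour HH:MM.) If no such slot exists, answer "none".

15:40

Oksana free within 08:00–18:00: 09:00–10:20, 11:00–13:00, 13:20–13:30, 13:40–18:00.
Carlos ∩ Thandi: 08:40–09:40, 10:40–11:20, 14:40–16:40.
Carlos ∩ Thandi ∩ Oksana: 09:00–09:40, 11:00–11:20, 14:40–16:40.
Windows ≥ 60 min: 14:40–16:40.
Latest start in the last window 14:40–16:40 is 16:40 − 60 min = 15:40.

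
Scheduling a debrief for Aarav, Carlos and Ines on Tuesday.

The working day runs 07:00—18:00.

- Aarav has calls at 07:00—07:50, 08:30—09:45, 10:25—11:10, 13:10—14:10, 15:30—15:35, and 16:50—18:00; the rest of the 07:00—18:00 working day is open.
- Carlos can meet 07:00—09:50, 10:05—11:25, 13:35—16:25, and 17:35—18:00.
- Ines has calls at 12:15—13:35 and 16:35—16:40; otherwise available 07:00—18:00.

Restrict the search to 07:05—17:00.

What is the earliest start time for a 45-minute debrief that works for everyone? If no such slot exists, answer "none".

Aarav free within 07:00–18:00: 07:50–08:30, 09:45–10:25, 11:10–13:10, 14:10–15:30, 15:35–16:50.
Ines free within 07:00–18:00: 07:00–12:15, 13:35–16:35, 16:40–18:00.
Aarav ∩ Carlos: 07:50–08:30, 09:45–09:50, 10:05–10:25, 11:10–11:25, 14:10–15:30, 15:35–16:25.
Aarav ∩ Carlos ∩ Ines: 07:50–08:30, 09:45–09:50, 10:05–10:25, 11:10–11:25, 14:10–15:30, 15:35–16:25.
Restricted to 07:05–17:00: 07:50–08:30, 09:45–09:50, 10:05–10:25, 11:10–11:25, 14:10–15:30, 15:35–16:25.
Windows ≥ 45 min: 14:10–15:30, 15:35–16:25.
Earliest such window starts at 14:10.

14:10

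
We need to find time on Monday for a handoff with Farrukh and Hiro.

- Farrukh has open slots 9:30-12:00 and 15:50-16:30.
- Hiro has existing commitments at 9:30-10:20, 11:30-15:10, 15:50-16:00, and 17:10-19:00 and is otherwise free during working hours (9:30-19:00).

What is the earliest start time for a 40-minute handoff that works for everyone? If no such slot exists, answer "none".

10:20

Hiro free within 09:30–19:00: 10:20–11:30, 15:10–15:50, 16:00–17:10.
Farrukh ∩ Hiro: 10:20–11:30, 16:00–16:30.
Windows ≥ 40 min: 10:20–11:30.
Earliest such window starts at 10:20.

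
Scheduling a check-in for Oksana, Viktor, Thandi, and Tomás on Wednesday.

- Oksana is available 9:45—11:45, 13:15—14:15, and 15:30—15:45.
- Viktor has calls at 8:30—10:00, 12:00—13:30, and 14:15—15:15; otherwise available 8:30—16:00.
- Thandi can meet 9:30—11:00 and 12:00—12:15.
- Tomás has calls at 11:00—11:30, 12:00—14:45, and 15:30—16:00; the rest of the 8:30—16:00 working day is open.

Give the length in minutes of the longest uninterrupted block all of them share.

Viktor free within 08:30–16:00: 10:00–12:00, 13:30–14:15, 15:15–16:00.
Tomás free within 08:30–16:00: 08:30–11:00, 11:30–12:00, 14:45–15:30.
Oksana ∩ Viktor: 10:00–11:45, 13:30–14:15, 15:30–15:45.
Oksana ∩ Viktor ∩ Thandi: 10:00–11:00.
Oksana ∩ Viktor ∩ Thandi ∩ Tomás: 10:00–11:00.
Single common window of 60 minutes.

60 minutes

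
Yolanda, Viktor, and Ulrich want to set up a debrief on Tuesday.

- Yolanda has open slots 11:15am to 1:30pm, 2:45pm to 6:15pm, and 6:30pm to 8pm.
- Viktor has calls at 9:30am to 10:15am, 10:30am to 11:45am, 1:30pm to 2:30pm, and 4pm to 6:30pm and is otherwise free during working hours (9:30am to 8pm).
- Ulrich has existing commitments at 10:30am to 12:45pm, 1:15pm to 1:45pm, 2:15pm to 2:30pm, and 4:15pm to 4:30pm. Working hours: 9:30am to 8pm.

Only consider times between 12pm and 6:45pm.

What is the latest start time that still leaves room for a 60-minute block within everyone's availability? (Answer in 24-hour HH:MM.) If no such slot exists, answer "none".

Viktor free within 09:30–20:00: 10:15–10:30, 11:45–13:30, 14:30–16:00, 18:30–20:00.
Ulrich free within 09:30–20:00: 09:30–10:30, 12:45–13:15, 13:45–14:15, 14:30–16:15, 16:30–20:00.
Yolanda ∩ Viktor: 11:45–13:30, 14:45–16:00, 18:30–20:00.
Yolanda ∩ Viktor ∩ Ulrich: 12:45–13:15, 14:45–16:00, 18:30–20:00.
Restricted to 12:00–18:45: 12:45–13:15, 14:45–16:00, 18:30–18:45.
Windows ≥ 60 min: 14:45–16:00.
Latest start in the last window 14:45–16:00 is 16:00 − 60 min = 15:00.

15:00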